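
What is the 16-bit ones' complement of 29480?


29480 ^ 65535 = 36055

36055


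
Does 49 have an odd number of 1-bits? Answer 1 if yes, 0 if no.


0b110001 has 3 ones => parity 1

1


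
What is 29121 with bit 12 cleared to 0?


29121 & ~(1 << 12) = 25025

25025


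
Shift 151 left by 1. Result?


0b10010111 << 1 = 0b100101110 = 302

302


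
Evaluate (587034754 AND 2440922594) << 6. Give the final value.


Step 1: 587034754 & 2440922594 = 8192130
Step 2: 8192130 << 6 = 524296320

524296320


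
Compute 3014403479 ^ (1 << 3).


3014403479 ^ (1 << 3) = 3014403479 ^ 8 = 3014403487

3014403487


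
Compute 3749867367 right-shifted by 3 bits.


0b11011111100000100110111101100111 >> 3 = 0b11011111100000100110111101100 = 468733420

468733420


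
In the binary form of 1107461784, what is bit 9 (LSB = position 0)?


0b1000010000000101000011010011000, position 9 = 1

1


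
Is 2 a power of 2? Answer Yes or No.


0b10. Only one bit set => Yes

Yes


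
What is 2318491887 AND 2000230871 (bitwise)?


0b10001010001100010110000011101111 & 0b1110111001110010001100111010111 = 0b10001100010000000011000111 = 36765895

36765895


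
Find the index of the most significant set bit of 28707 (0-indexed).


0b111000000100011. Highest set bit at position 14

14


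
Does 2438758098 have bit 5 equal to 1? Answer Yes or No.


0b10010001010111000111111011010010, bit 5 = 0. No

No


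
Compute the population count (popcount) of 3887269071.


0b11100111101100110000010011001111 has 18 set bits

18


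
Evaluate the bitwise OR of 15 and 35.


0b1111 | 0b100011 = 0b101111 = 47

47


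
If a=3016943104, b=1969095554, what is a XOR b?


3016943104 ^ 1969095554 = 3331122562

3331122562


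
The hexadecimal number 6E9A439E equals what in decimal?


6E9A439E hex = 1855603614 decimal

1855603614


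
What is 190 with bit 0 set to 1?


190 | (1 << 0) = 190 | 1 = 191

191


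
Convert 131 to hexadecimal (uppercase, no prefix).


131 = 83 hex

83


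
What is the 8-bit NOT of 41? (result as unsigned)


~0b101001 = 0b11010110 = 214 (8-bit unsigned)

214


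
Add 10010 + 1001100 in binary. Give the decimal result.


10010 + 1001100 = 1011110 = 94

94


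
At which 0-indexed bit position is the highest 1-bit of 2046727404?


0b1111001111111101001010011101100. Highest set bit at position 30

30


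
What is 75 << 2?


0b1001011 << 2 = 0b100101100 = 300

300


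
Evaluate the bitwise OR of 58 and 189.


0b111010 | 0b10111101 = 0b10111111 = 191

191


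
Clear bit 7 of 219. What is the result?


219 & ~(1 << 7) = 91

91


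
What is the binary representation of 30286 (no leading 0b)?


30286 = 111011001001110 in binary

111011001001110


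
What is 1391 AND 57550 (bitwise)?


0b10101101111 & 0b1110000011001110 = 0b1001110 = 78

78


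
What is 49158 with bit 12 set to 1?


49158 | (1 << 12) = 49158 | 4096 = 53254

53254


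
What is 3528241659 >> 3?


0b11010010010011001011000111111011 >> 3 = 0b11010010010011001011000111111 = 441030207

441030207


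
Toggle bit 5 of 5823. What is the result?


5823 ^ (1 << 5) = 5823 ^ 32 = 5791

5791


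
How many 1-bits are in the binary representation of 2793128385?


0b10100110011110111100000111000001 has 16 set bits

16


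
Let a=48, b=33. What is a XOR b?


48 ^ 33 = 17

17


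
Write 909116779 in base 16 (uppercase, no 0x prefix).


909116779 = 3630056B hex

3630056B


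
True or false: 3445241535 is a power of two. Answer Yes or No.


0b11001101010110100011011010111111. Multiple bits set => No

No


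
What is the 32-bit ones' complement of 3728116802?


3728116802 ^ 4294967295 = 566850493

566850493


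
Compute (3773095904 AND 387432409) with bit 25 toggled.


Step 1: 3773095904 & 387432409 = 303040
Step 2: 303040 ^ (1 << 25) = 303040 ^ 33554432 = 33857472

33857472


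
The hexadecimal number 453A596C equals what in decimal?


453A596C hex = 1161451884 decimal

1161451884


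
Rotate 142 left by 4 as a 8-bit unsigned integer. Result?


Rotate 0b10001110 left by 4 (8-bit) = 0b11101000 = 232

232


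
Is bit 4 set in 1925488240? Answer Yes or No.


0b1110010110001001001111001110000, bit 4 = 1. Yes

Yes


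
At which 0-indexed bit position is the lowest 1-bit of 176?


0b10110000. Lowest set bit at position 4

4


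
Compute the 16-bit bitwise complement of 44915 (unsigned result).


~0b1010111101110011 = 0b101000010001100 = 20620 (16-bit unsigned)

20620


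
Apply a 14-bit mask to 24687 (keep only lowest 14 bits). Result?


24687 & 16383 = 8303

8303


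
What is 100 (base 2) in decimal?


100 in decimal = 4

4


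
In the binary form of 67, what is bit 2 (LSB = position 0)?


0b1000011, position 2 = 0

0


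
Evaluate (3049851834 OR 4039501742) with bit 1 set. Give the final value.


Step 1: 3049851834 | 4039501742 = 4123914174
Step 2: 4123914174 | (1 << 1) = 4123914174 | 2 = 4123914174

4123914174


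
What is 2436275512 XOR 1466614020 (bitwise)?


0b10010001001101101001110100111000 ^ 0b1010111011010101100000100000100 = 0b11000110010111000101110000111100 = 3327941692

3327941692


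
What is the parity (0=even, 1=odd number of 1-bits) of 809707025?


0b110000010000110010011000010001 has 10 ones => parity 0

0


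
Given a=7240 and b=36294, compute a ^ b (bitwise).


7240 ^ 36294 = 37262

37262


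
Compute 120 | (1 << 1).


120 | (1 << 1) = 120 | 2 = 122

122


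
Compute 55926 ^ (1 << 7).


55926 ^ (1 << 7) = 55926 ^ 128 = 56054

56054


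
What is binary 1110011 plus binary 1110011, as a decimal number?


1110011 + 1110011 = 11100110 = 230

230


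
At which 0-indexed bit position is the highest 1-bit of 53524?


0b1101000100010100. Highest set bit at position 15

15


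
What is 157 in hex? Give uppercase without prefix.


157 = 9D hex

9D


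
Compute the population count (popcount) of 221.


0b11011101 has 6 set bits

6


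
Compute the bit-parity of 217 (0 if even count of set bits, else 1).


0b11011001 has 5 ones => parity 1

1


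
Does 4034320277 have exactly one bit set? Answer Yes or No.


0b11110000011101101101011110010101. Multiple bits set => No

No


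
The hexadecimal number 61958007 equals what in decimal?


61958007 hex = 1637187591 decimal

1637187591


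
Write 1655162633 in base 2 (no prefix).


1655162633 = 1100010101001111100011100001001 in binary

1100010101001111100011100001001


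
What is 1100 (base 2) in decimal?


1100 in decimal = 12

12


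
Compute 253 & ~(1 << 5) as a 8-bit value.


253 & ~(1 << 5) = 221

221


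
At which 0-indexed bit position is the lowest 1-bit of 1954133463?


0b1110100011110011011010111010111. Lowest set bit at position 0

0


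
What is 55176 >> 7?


0b1101011110001000 >> 7 = 0b110101111 = 431

431


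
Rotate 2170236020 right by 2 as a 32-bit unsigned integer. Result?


Rotate 0b10000001010110110010110001110100 right by 2 (32-bit) = 0b100000010101101100101100011101 = 542559005

542559005


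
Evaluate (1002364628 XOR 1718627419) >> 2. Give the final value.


Step 1: 1002364628 ^ 1718627419 = 1573843599
Step 2: 1573843599 >> 2 = 393460899

393460899


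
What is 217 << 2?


0b11011001 << 2 = 0b1101100100 = 868

868


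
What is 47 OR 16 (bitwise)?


0b101111 | 0b10000 = 0b111111 = 63

63


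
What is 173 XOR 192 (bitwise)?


0b10101101 ^ 0b11000000 = 0b1101101 = 109

109


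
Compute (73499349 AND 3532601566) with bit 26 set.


Step 1: 73499349 & 3532601566 = 65748
Step 2: 65748 | (1 << 26) = 65748 | 67108864 = 67174612

67174612


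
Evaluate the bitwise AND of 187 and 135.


0b10111011 & 0b10000111 = 0b10000011 = 131

131


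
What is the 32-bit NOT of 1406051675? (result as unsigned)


~0b1010011110011101010010101011011 = 0b10101100001100010101101010100100 = 2888915620 (32-bit unsigned)

2888915620


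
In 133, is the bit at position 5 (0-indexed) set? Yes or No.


0b10000101, bit 5 = 0. No

No


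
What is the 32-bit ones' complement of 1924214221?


1924214221 ^ 4294967295 = 2370753074

2370753074


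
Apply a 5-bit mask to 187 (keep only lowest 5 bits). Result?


187 & 31 = 27

27


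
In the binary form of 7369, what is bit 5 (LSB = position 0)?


0b1110011001001, position 5 = 0

0


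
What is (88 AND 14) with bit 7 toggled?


Step 1: 88 & 14 = 8
Step 2: 8 ^ (1 << 7) = 8 ^ 128 = 136

136


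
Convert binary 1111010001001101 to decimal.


1111010001001101 in decimal = 62541

62541


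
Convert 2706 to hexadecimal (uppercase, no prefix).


2706 = A92 hex

A92


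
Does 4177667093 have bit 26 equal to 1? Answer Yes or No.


0b11111001000000100010010000010101, bit 26 = 0. No

No


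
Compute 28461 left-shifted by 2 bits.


0b110111100101101 << 2 = 0b11011110010110100 = 113844

113844


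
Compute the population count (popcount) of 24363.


0b101111100101011 has 10 set bits

10


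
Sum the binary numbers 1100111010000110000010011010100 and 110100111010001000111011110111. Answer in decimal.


1100111010000110000010011010100 + 110100111010001000111011110111 = 10011100001010111001001111001011 = 2620101579

2620101579


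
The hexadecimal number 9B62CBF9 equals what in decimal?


9B62CBF9 hex = 2606943225 decimal

2606943225


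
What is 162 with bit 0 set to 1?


162 | (1 << 0) = 162 | 1 = 163

163


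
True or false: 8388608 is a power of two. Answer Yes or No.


0b100000000000000000000000. Only one bit set => Yes

Yes


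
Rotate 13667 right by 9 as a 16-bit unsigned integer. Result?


Rotate 0b11010101100011 right by 9 (16-bit) = 0b1011000110011010 = 45466

45466


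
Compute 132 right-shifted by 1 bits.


0b10000100 >> 1 = 0b1000010 = 66

66


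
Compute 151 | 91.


0b10010111 | 0b1011011 = 0b11011111 = 223

223


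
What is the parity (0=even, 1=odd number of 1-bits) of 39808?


0b1001101110000000 has 6 ones => parity 0

0


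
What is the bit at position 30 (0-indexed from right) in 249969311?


0b1110111001100011101010011111, position 30 = 0

0


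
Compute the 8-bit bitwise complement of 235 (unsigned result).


~0b11101011 = 0b10100 = 20 (8-bit unsigned)

20


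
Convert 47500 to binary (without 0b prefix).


47500 = 1011100110001100 in binary

1011100110001100


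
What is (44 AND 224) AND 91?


Step 1: 44 & 224 = 32
Step 2: 32 & 91 = 0

0


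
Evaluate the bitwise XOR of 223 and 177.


0b11011111 ^ 0b10110001 = 0b1101110 = 110

110


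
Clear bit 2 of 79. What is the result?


79 & ~(1 << 2) = 75

75


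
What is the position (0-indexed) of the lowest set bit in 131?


0b10000011. Lowest set bit at position 0

0


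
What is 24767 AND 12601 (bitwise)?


0b110000010111111 & 0b11000100111001 = 0b10000000111001 = 8249

8249


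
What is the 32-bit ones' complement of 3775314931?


3775314931 ^ 4294967295 = 519652364

519652364


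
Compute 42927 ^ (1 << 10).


42927 ^ (1 << 10) = 42927 ^ 1024 = 41903

41903


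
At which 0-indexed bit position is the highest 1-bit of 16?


0b10000. Highest set bit at position 4

4


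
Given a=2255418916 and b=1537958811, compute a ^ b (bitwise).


2255418916 ^ 1537958811 = 3720713663

3720713663


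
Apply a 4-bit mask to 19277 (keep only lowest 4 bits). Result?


19277 & 15 = 13

13


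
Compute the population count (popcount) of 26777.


0b110100010011001 has 7 set bits

7


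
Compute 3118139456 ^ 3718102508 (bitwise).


0b10111001110110110000100001000000 ^ 0b11011101100111011011110111101100 = 0b1100100010001101011010110101100 = 1682355628

1682355628


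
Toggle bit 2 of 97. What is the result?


97 ^ (1 << 2) = 97 ^ 4 = 101

101


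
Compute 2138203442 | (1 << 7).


2138203442 | (1 << 7) = 2138203442 | 128 = 2138203570

2138203570


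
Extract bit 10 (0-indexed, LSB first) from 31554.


0b111101101000010, position 10 = 0

0


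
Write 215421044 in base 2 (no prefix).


215421044 = 1100110101110001000001110100 in binary

1100110101110001000001110100


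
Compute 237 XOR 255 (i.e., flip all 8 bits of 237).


237 ^ 255 = 18

18


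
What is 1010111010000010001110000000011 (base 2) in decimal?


1010111010000010001110000000011 in decimal = 1463884803

1463884803


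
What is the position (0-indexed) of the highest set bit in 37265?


0b1001000110010001. Highest set bit at position 15

15


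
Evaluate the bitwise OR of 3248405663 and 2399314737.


0b11000001100111101011110010011111 | 0b10001111000000101010001100110001 = 0b11001111100111101011111110111111 = 3483287487

3483287487


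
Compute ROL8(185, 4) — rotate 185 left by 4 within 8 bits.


Rotate 0b10111001 left by 4 (8-bit) = 0b10011011 = 155

155


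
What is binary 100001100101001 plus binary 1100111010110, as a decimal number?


100001100101001 + 1100111010110 = 101110011111111 = 23807

23807


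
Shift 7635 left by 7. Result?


0b1110111010011 << 7 = 0b11101110100110000000 = 977280

977280


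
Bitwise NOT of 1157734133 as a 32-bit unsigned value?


~0b1000101000000011001111011110101 = 0b10111010111111100110000100001010 = 3137233162 (32-bit unsigned)

3137233162


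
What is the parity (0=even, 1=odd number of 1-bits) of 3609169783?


0b11010111000111111000111101110111 has 22 ones => parity 0

0


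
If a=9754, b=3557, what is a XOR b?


9754 ^ 3557 = 11263

11263


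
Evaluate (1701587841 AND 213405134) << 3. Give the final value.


Step 1: 1701587841 & 213405134 = 69732736
Step 2: 69732736 << 3 = 557861888

557861888


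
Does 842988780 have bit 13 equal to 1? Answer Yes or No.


0b110010001111101111110011101100, bit 13 = 1. Yes

Yes


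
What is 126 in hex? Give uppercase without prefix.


126 = 7E hex

7E


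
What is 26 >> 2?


0b11010 >> 2 = 0b110 = 6

6


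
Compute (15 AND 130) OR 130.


Step 1: 15 & 130 = 2
Step 2: 2 | 130 = 130

130


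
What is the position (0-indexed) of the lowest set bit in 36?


0b100100. Lowest set bit at position 2

2


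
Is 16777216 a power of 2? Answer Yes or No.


0b1000000000000000000000000. Only one bit set => Yes

Yes


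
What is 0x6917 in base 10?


6917 hex = 26903 decimal

26903


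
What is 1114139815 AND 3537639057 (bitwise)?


0b1000010011010000110110010100111 & 0b11010010110111000001011010010001 = 0b1000010010010000000010010000001 = 1112016001

1112016001


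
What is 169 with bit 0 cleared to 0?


169 & ~(1 << 0) = 168

168


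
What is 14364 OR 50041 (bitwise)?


0b11100000011100 | 0b1100001101111001 = 0b1111101101111101 = 64381

64381


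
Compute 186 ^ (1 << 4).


186 ^ (1 << 4) = 186 ^ 16 = 170

170


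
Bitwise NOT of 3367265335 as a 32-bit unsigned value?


~0b11001000101101000110010000110111 = 0b110111010010111001101111001000 = 927701960 (32-bit unsigned)

927701960


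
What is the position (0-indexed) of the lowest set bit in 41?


0b101001. Lowest set bit at position 0

0


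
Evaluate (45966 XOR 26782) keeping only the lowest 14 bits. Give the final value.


Step 1: 45966 ^ 26782 = 56080
Step 2: 56080 & 16383 = 6928

6928


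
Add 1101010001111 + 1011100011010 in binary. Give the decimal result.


1101010001111 + 1011100011010 = 11000110101001 = 12713

12713


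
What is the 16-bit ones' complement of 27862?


27862 ^ 65535 = 37673

37673


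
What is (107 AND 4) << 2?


Step 1: 107 & 4 = 0
Step 2: 0 << 2 = 0

0


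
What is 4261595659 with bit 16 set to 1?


4261595659 | (1 << 16) = 4261595659 | 65536 = 4261661195

4261661195


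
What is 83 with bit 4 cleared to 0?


83 & ~(1 << 4) = 67

67


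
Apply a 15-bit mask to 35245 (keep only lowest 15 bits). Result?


35245 & 32767 = 2477

2477


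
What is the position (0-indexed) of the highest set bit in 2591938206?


0b10011010011111011101011010011110. Highest set bit at position 31

31


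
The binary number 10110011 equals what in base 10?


10110011 in decimal = 179

179


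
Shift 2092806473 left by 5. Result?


0b1111100101111011011000101001001 << 5 = 0b111110010111101101100010100100100000 = 66969807136

66969807136


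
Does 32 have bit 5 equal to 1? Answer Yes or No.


0b100000, bit 5 = 1. Yes

Yes


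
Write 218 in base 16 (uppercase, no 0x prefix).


218 = DA hex

DA


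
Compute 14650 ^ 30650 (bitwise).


0b11100100111010 ^ 0b111011110111010 = 0b100111010000000 = 20096

20096


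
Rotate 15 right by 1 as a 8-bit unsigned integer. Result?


Rotate 0b1111 right by 1 (8-bit) = 0b10000111 = 135

135


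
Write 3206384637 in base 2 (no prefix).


3206384637 = 10111111000111011000101111111101 in binary

10111111000111011000101111111101


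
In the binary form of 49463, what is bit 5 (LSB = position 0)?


0b1100000100110111, position 5 = 1

1


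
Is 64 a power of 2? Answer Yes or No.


0b1000000. Only one bit set => Yes

Yes


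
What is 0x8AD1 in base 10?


8AD1 hex = 35537 decimal

35537


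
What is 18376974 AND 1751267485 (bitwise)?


0b1000110000110100100001110 & 0b1101000011000100011100010011101 = 0b10100000001100 = 10252

10252


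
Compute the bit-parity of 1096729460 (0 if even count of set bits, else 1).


0b1000001010111101100001101110100 has 15 ones => parity 1

1


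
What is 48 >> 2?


0b110000 >> 2 = 0b1100 = 12

12


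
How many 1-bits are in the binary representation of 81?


0b1010001 has 3 set bits

3


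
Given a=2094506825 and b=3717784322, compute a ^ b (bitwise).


2094506825 ^ 3717784322 = 2706325579

2706325579


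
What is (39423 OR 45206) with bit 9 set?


Step 1: 39423 | 45206 = 47615
Step 2: 47615 | (1 << 9) = 47615 | 512 = 48127

48127


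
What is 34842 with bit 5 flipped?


34842 ^ (1 << 5) = 34842 ^ 32 = 34874

34874


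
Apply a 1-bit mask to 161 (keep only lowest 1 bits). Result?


161 & 1 = 1

1


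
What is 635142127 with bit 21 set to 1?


635142127 | (1 << 21) = 635142127 | 2097152 = 637239279

637239279


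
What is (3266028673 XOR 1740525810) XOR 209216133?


Step 1: 3266028673 ^ 1740525810 = 2769679475
Step 2: 2769679475 ^ 209216133 = 2842531574

2842531574


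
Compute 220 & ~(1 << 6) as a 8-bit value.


220 & ~(1 << 6) = 156

156


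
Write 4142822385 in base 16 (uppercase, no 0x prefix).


4142822385 = F6EE73F1 hex

F6EE73F1


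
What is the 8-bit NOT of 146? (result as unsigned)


~0b10010010 = 0b1101101 = 109 (8-bit unsigned)

109


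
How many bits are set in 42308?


0b1010010101000100 has 6 set bits

6


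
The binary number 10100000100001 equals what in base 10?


10100000100001 in decimal = 10273

10273


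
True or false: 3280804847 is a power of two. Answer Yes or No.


0b11000011100011010001101111101111. Multiple bits set => No

No


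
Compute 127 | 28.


0b1111111 | 0b11100 = 0b1111111 = 127

127


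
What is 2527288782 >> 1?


0b10010110101000110101110111001110 >> 1 = 0b1001011010100011010111011100111 = 1263644391

1263644391


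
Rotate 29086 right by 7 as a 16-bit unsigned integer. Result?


Rotate 0b111000110011110 right by 7 (16-bit) = 0b11110011100011 = 15587

15587


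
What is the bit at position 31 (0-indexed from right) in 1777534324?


0b1101001111100110000010101110100, position 31 = 0

0


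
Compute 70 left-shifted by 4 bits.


0b1000110 << 4 = 0b10001100000 = 1120

1120


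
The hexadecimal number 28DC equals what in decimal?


28DC hex = 10460 decimal

10460


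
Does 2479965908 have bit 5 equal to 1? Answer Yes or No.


0b10010011110100010100011011010100, bit 5 = 0. No

No


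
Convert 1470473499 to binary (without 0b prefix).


1470473499 = 1010111101001011010010100011011 in binary

1010111101001011010010100011011


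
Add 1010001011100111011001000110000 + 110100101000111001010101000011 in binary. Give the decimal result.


1010001011100111011001000110000 + 110100101000111001010101000011 = 10000110000101110100011101110011 = 2249672563

2249672563


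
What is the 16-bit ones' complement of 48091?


48091 ^ 65535 = 17444

17444


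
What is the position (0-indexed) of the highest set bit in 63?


0b111111. Highest set bit at position 5

5


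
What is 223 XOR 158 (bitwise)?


0b11011111 ^ 0b10011110 = 0b1000001 = 65

65


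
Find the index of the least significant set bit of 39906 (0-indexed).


0b1001101111100010. Lowest set bit at position 1

1


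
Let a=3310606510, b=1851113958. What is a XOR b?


3310606510 ^ 1851113958 = 2869303624

2869303624


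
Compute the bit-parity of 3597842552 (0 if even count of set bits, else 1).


0b11010110011100101011100001111000 has 17 ones => parity 1

1


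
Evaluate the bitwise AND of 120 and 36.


0b1111000 & 0b100100 = 0b100000 = 32

32


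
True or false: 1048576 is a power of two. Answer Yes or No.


0b100000000000000000000. Only one bit set => Yes

Yes


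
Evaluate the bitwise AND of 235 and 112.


0b11101011 & 0b1110000 = 0b1100000 = 96

96


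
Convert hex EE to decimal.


EE hex = 238 decimal

238


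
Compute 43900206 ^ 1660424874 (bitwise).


0b10100111011101110100101110 ^ 0b1100010111110000001001010101010 = 0b1100000011001011100111110000100 = 1617284996

1617284996


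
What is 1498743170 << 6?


0b1011001010101010000000110000010 << 6 = 0b1011001010101010000000110000010000000 = 95919562880

95919562880


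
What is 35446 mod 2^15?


35446 & 32767 = 2678

2678


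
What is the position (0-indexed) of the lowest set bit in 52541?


0b1100110100111101. Lowest set bit at position 0

0


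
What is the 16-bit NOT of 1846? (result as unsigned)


~0b11100110110 = 0b1111100011001001 = 63689 (16-bit unsigned)

63689


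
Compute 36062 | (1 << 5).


36062 | (1 << 5) = 36062 | 32 = 36094

36094


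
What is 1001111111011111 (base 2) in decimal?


1001111111011111 in decimal = 40927

40927


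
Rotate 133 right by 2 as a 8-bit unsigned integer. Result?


Rotate 0b10000101 right by 2 (8-bit) = 0b1100001 = 97

97


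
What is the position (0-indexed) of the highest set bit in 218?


0b11011010. Highest set bit at position 7

7


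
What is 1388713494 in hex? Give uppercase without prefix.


1388713494 = 52C61616 hex

52C61616


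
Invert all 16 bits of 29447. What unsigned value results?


29447 ^ 65535 = 36088

36088


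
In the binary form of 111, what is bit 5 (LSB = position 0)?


0b1101111, position 5 = 1

1


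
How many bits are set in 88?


0b1011000 has 3 set bits

3


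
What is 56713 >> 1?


0b1101110110001001 >> 1 = 0b110111011000100 = 28356

28356


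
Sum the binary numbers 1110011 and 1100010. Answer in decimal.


1110011 + 1100010 = 11010101 = 213

213


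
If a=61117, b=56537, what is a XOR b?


61117 ^ 56537 = 12900

12900


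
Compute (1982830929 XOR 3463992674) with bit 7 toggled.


Step 1: 1982830929 ^ 3463992674 = 3092761651
Step 2: 3092761651 ^ (1 << 7) = 3092761651 ^ 128 = 3092761779

3092761779


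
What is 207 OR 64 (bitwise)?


0b11001111 | 0b1000000 = 0b11001111 = 207

207


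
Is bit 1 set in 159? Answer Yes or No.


0b10011111, bit 1 = 1. Yes

Yes


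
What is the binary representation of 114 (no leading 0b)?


114 = 1110010 in binary

1110010


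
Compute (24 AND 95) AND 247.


Step 1: 24 & 95 = 24
Step 2: 24 & 247 = 16

16


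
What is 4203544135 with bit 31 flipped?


4203544135 ^ (1 << 31) = 4203544135 ^ 2147483648 = 2056060487

2056060487


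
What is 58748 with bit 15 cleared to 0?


58748 & ~(1 << 15) = 25980

25980


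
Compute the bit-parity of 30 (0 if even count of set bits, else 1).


0b11110 has 4 ones => parity 0

0


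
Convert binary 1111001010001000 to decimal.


1111001010001000 in decimal = 62088

62088


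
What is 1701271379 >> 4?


0b1100101011001110101011101010011 >> 4 = 0b110010101100111010101110101 = 106329461

106329461


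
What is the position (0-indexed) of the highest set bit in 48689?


0b1011111000110001. Highest set bit at position 15

15


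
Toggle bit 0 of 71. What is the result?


71 ^ (1 << 0) = 71 ^ 1 = 70

70


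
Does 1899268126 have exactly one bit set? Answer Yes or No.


0b1110001001101001000100000011110. Multiple bits set => No

No


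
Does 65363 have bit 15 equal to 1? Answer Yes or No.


0b1111111101010011, bit 15 = 1. Yes

Yes


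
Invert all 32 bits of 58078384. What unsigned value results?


58078384 ^ 4294967295 = 4236888911

4236888911


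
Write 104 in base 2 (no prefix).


104 = 1101000 in binary

1101000


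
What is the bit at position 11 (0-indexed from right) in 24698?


0b110000001111010, position 11 = 0

0


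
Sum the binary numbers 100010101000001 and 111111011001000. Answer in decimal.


100010101000001 + 111111011001000 = 1100010000001001 = 50185

50185


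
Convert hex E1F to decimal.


E1F hex = 3615 decimal

3615


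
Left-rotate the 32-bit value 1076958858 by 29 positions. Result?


Rotate 0b1000000001100010001011010001010 left by 29 (32-bit) = 0b1001000000001100010001011010001 = 1208361681

1208361681


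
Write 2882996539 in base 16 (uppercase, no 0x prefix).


2882996539 = ABD7093B hex

ABD7093B


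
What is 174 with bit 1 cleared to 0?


174 & ~(1 << 1) = 172

172


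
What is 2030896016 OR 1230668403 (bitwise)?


0b1111001000011010000001110010000 | 0b1001001010110101000001001110011 = 0b1111001010111111000001111110011 = 2036302835

2036302835


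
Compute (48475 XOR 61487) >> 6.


Step 1: 48475 ^ 61487 = 19828
Step 2: 19828 >> 6 = 309

309


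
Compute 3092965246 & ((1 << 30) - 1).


3092965246 & 1073741823 = 945481598

945481598


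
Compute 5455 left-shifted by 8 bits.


0b1010101001111 << 8 = 0b101010100111100000000 = 1396480

1396480


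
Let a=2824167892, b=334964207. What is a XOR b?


2824167892 ^ 334964207 = 3147973691

3147973691


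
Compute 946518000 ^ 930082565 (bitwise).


0b111000011010101011011111110000 ^ 0b110111011011111110111100000101 = 0b1111000001010101100011110101 = 252008693

252008693


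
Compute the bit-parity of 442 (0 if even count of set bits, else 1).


0b110111010 has 6 ones => parity 0

0


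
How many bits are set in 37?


0b100101 has 3 set bits

3


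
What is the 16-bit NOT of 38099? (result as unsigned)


~0b1001010011010011 = 0b110101100101100 = 27436 (16-bit unsigned)

27436


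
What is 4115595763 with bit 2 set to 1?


4115595763 | (1 << 2) = 4115595763 | 4 = 4115595767

4115595767


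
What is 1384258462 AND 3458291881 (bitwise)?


0b1010010100000100001101110011110 & 0b11001110001000010101100010101001 = 0b1000010000000000001100010001000 = 1107302536

1107302536


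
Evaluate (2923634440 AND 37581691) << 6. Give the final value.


Step 1: 2923634440 & 37581691 = 33624840
Step 2: 33624840 << 6 = 2151989760

2151989760


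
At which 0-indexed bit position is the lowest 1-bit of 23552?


0b101110000000000. Lowest set bit at position 10

10


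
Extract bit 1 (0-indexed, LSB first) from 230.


0b11100110, position 1 = 1

1


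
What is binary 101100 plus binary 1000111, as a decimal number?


101100 + 1000111 = 1110011 = 115

115


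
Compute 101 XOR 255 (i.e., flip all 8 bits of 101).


101 ^ 255 = 154

154


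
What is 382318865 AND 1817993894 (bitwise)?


0b10110110010011011100100010001 & 0b1101100010111000110001010100110 = 0b100010010000010000000000000 = 71835648

71835648


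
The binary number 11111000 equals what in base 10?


11111000 in decimal = 248

248


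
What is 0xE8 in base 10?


E8 hex = 232 decimal

232


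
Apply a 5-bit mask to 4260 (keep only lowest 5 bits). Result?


4260 & 31 = 4

4


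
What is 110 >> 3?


0b1101110 >> 3 = 0b1101 = 13

13


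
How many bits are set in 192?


0b11000000 has 2 set bits

2


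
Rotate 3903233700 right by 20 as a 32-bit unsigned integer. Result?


Rotate 0b11101000101001101001111010100100 right by 20 (32-bit) = 0b1101001111010100100111010001010 = 1776963210

1776963210


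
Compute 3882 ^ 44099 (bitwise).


0b111100101010 ^ 0b1010110001000011 = 0b1010001101101001 = 41833

41833


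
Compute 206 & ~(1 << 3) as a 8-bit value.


206 & ~(1 << 3) = 198

198


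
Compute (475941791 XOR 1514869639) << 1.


Step 1: 475941791 ^ 1514869639 = 1175803928
Step 2: 1175803928 << 1 = 2351607856

2351607856


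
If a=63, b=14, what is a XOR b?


63 ^ 14 = 49

49


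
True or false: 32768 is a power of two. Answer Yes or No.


0b1000000000000000. Only one bit set => Yes

Yes


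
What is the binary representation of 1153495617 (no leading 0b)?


1153495617 = 1000100110000001111001001000001 in binary

1000100110000001111001001000001


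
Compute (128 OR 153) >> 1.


Step 1: 128 | 153 = 153
Step 2: 153 >> 1 = 76

76


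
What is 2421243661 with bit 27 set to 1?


2421243661 | (1 << 27) = 2421243661 | 134217728 = 2555461389

2555461389


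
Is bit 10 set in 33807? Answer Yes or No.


0b1000010000001111, bit 10 = 1. Yes

Yes


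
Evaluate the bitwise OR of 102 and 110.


0b1100110 | 0b1101110 = 0b1101110 = 110

110


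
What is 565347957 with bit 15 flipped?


565347957 ^ (1 << 15) = 565347957 ^ 32768 = 565315189

565315189


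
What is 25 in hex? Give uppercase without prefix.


25 = 19 hex

19


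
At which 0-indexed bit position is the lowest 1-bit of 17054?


0b100001010011110. Lowest set bit at position 1

1


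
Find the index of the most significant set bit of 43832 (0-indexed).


0b1010101100111000. Highest set bit at position 15

15


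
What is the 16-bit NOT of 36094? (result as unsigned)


~0b1000110011111110 = 0b111001100000001 = 29441 (16-bit unsigned)

29441


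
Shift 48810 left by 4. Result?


0b1011111010101010 << 4 = 0b10111110101010100000 = 780960

780960


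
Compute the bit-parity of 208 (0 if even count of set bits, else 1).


0b11010000 has 3 ones => parity 1

1


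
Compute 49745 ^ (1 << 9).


49745 ^ (1 << 9) = 49745 ^ 512 = 49233

49233


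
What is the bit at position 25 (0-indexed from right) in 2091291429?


0b1111100101001101001001100100101, position 25 = 0

0


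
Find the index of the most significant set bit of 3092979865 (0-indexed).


0b10111000010110110010000010011001. Highest set bit at position 31

31


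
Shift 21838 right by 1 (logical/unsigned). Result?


0b101010101001110 >> 1 = 0b10101010100111 = 10919

10919


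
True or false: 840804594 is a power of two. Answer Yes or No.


0b110010000111011010100011110010. Multiple bits set => No

No


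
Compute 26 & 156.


0b11010 & 0b10011100 = 0b11000 = 24

24


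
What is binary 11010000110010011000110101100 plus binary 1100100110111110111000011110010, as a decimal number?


11010000110010011000110101100 + 1100100110111110111000011110010 = 1111110111110001010001010011110 = 2130223774

2130223774


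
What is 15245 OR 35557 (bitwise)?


0b11101110001101 | 0b1000101011100101 = 0b1011101111101101 = 48109

48109


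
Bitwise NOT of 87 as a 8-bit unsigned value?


~0b1010111 = 0b10101000 = 168 (8-bit unsigned)

168


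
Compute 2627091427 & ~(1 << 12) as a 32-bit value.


2627091427 & ~(1 << 12) = 2627087331

2627087331


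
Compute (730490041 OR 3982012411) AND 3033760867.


Step 1: 730490041 | 3982012411 = 4024102907
Step 2: 4024102907 & 3033760867 = 2765259875

2765259875


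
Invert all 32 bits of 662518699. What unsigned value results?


662518699 ^ 4294967295 = 3632448596

3632448596


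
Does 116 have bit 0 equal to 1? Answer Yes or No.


0b1110100, bit 0 = 0. No

No


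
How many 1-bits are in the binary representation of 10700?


0b10100111001100 has 7 set bits

7


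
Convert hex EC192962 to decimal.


EC192962 hex = 3961071970 decimal

3961071970


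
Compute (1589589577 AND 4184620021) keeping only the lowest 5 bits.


Step 1: 1589589577 & 4184620021 = 1479291457
Step 2: 1479291457 & 31 = 1

1


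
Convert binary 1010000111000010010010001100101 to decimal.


1010000111000010010010001100101 in decimal = 1356932197

1356932197


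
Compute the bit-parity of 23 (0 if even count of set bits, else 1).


0b10111 has 4 ones => parity 0

0


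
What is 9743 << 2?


0b10011000001111 << 2 = 0b1001100000111100 = 38972

38972


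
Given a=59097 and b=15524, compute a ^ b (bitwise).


59097 ^ 15524 = 55933

55933


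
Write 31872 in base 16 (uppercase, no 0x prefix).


31872 = 7C80 hex

7C80


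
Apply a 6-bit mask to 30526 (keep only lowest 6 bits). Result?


30526 & 63 = 62

62


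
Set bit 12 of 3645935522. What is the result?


3645935522 | (1 << 12) = 3645935522 | 4096 = 3645939618

3645939618


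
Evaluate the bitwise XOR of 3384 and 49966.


0b110100111000 ^ 0b1100001100101110 = 0b1100111000010110 = 52758

52758


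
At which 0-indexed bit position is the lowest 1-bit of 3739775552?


0b11011110111010000111001001000000. Lowest set bit at position 6

6


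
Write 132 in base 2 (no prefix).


132 = 10000100 in binary

10000100


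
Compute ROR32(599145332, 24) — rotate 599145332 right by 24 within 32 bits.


Rotate 0b100011101101100011101101110100 right by 24 (32-bit) = 0b10110110001110110111010000100011 = 3057349667

3057349667


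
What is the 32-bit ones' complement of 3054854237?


3054854237 ^ 4294967295 = 1240113058

1240113058


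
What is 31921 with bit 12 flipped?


31921 ^ (1 << 12) = 31921 ^ 4096 = 27825

27825


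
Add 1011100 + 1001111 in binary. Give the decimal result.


1011100 + 1001111 = 10101011 = 171

171


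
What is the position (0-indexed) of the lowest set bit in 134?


0b10000110. Lowest set bit at position 1

1


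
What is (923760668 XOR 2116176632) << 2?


Step 1: 923760668 ^ 2116176632 = 1227698916
Step 2: 1227698916 << 2 = 4910795664

4910795664


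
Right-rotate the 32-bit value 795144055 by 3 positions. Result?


Rotate 0b101111011001001110111101110111 right by 3 (32-bit) = 0b11100101111011001001110111101110 = 3857489390

3857489390


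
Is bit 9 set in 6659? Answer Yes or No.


0b1101000000011, bit 9 = 1. Yes

Yes


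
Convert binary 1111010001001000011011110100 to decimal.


1111010001001000011011110100 in decimal = 256149236

256149236


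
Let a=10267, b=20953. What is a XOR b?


10267 ^ 20953 = 31170

31170


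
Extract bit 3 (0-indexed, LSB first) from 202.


0b11001010, position 3 = 1

1


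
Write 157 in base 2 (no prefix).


157 = 10011101 in binary

10011101


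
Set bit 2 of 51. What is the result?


51 | (1 << 2) = 51 | 4 = 55

55


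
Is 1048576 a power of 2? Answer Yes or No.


0b100000000000000000000. Only one bit set => Yes

Yes


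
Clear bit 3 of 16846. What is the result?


16846 & ~(1 << 3) = 16838

16838


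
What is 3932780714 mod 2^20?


3932780714 & 1048575 = 620714

620714


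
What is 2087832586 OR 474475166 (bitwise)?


0b1111100011100011100110000001010 | 0b11100010001111110101010011110 = 0b1111100011101111110111010011110 = 2088234654

2088234654


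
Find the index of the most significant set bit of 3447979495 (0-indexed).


0b11001101100000111111110111100111. Highest set bit at position 31

31


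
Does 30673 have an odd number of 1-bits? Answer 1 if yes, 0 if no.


0b111011111010001 has 10 ones => parity 0

0


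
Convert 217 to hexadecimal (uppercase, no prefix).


217 = D9 hex

D9


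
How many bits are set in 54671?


0b1101010110001111 has 10 set bits

10


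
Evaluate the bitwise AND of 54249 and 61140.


0b1101001111101001 & 0b1110111011010100 = 0b1100001011000000 = 49856

49856


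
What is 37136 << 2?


0b1001000100010000 << 2 = 0b100100010001000000 = 148544

148544


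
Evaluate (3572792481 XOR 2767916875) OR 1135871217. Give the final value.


Step 1: 3572792481 ^ 2767916875 = 1880060906
Step 2: 1880060906 | 1135871217 = 1941927931

1941927931


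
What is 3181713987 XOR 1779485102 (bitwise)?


0b10111101101001010001101001000011 ^ 0b1101010000100001100100110101110 = 0b11010111101101011101001111101101 = 3619017709

3619017709


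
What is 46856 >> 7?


0b1011011100001000 >> 7 = 0b101101110 = 366

366


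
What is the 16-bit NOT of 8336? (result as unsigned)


~0b10000010010000 = 0b1101111101101111 = 57199 (16-bit unsigned)

57199


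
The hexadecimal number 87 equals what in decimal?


87 hex = 135 decimal

135


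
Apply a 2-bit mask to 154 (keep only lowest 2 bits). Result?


154 & 3 = 2

2


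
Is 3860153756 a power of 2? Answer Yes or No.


0b11100110000101010100010110011100. Multiple bits set => No

No


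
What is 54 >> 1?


0b110110 >> 1 = 0b11011 = 27

27


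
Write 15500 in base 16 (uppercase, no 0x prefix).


15500 = 3C8C hex

3C8C


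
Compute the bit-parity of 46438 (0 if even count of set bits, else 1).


0b1011010101100110 has 9 ones => parity 1

1


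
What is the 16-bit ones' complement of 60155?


60155 ^ 65535 = 5380

5380


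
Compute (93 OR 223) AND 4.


Step 1: 93 | 223 = 223
Step 2: 223 & 4 = 4

4


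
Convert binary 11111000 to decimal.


11111000 in decimal = 248

248


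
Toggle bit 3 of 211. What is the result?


211 ^ (1 << 3) = 211 ^ 8 = 219

219


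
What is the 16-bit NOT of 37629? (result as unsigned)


~0b1001001011111101 = 0b110110100000010 = 27906 (16-bit unsigned)

27906


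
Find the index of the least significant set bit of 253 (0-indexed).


0b11111101. Lowest set bit at position 0

0


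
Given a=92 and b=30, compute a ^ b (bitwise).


92 ^ 30 = 66

66


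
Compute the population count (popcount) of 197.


0b11000101 has 4 set bits

4


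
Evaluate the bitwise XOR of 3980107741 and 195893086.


0b11101101001110111001111111011101 ^ 0b1011101011010001011101011110 = 0b11100110100101101000100010000011 = 3868625027

3868625027


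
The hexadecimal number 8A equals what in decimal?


8A hex = 138 decimal

138


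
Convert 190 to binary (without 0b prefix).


190 = 10111110 in binary

10111110


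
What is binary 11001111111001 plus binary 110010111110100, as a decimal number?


11001111111001 + 110010111110100 = 1001100111101101 = 39405

39405


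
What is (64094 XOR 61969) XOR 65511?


Step 1: 64094 ^ 61969 = 2127
Step 2: 2127 ^ 65511 = 63400

63400
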